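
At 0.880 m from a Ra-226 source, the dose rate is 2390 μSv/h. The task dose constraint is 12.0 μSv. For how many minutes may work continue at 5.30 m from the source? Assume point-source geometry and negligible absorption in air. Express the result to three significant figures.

10.9 min

Applying the 1/r² law, rate at 5.30 m:
(0.880/5.30)² = 0.02757, so 2390 × 0.02757 = 65.89 μSv/h.
Stay time = 12.0 μSv ÷ 65.89 μSv/h = 0.1821 h = 10.93 min.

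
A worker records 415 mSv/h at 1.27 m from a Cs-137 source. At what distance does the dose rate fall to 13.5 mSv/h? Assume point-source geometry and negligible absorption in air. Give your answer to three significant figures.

By the inverse-square law, d₂ = d₁·√(I₁/I₂).
I₁/I₂ = 415/13.5 = 30.74, so d₂ = 1.27 × √30.74 = 7.041 m.

7.04 m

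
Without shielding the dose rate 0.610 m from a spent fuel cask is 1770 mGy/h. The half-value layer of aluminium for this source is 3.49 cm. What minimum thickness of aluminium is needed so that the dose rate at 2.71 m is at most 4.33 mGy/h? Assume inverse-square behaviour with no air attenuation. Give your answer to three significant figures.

At 2.71 m, distance alone gives 1770 × (0.610/2.71)² = 1770 × 0.05067 = 89.69 mGy/h.
Further attenuation needed: 89.69/4.33 = 20.71.
n = log₂(20.71) = 4.372 half-value layers.
Thickness = 4.372 × 3.49 cm = 15.26 cm.

15.3 cm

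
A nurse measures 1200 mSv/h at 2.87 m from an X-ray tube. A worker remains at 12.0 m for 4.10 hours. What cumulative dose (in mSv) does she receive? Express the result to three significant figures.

By the inverse-square law, rate at 12.0 m:
1200 × (2.87/12.0)² = 1200 × 0.05720 = 68.64 mSv/h.
Dose = rate × time = 68.64 mSv/h × 4.100 h = 281.4 mSv.

281 mSv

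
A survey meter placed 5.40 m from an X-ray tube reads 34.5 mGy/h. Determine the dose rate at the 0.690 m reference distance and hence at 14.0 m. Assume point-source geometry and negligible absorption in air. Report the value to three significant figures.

2110 mGy/h; 5.13 mGy/h

By the inverse-square law,
At 0.690 m: (5.40/0.690)² = 61.25, so 34.5 × 61.25 = 2113 mGy/h
At 14.0 m: (0.690/14.0)² = 0.002429, so 2113 × 0.002429 = 5.132 mGy/h.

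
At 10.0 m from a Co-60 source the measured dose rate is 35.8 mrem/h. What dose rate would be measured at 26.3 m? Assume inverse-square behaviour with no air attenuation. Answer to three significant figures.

5.18 mrem/h

By the inverse-square law, scaling from 10.0 m to 26.3 m:
(10.0/26.3)² = 0.1446, so 35.8 × 0.1446 = 5.177 mrem/h.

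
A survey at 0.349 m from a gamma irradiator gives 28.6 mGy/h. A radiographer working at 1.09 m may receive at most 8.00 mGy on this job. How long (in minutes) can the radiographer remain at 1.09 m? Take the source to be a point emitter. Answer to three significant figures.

164 min

Applying the 1/r² law, rate at 1.09 m:
(0.349/1.09)² = 0.1025, so 28.6 × 0.1025 = 2.931 mGy/h.
Stay time = 8.00 mGy ÷ 2.931 mGy/h = 2.729 h = 163.7 min.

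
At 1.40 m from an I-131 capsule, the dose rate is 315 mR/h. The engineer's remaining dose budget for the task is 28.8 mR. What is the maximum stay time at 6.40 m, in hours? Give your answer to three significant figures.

By the inverse-square law, rate at 6.40 m:
(1.40/6.40)² = 0.04785, so 315 × 0.04785 = 15.07 mR/h.
Stay time = 28.8 mR ÷ 15.07 mR/h = 1.911 h.

1.91 h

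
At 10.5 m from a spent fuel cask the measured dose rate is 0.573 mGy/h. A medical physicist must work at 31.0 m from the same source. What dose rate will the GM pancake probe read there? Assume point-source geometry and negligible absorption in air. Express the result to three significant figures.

Using I₁d₁² = I₂d₂², scaling from 10.5 m to 31.0 m:
0.573 × (10.5/31.0)² = 0.573 × 0.1147 = 0.06572 mGy/h.

0.0657 mGy/h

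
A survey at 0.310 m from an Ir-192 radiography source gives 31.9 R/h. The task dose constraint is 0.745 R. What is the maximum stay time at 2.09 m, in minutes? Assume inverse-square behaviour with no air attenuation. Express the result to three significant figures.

63.7 min

Since intensity falls as 1/r², rate at 2.09 m:
31.9 × (0.310/2.09)² = 31.9 × 0.02200 = 0.7018 R/h.
Stay time = 0.745 R ÷ 0.7018 R/h = 1.062 h = 63.72 min.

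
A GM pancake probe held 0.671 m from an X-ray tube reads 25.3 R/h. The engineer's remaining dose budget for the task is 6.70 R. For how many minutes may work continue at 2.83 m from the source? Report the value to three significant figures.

283 min

Applying the 1/r² law, rate at 2.83 m:
(0.671/2.83)² = 0.05622, so 25.3 × 0.05622 = 1.422 R/h.
Stay time = 6.70 R ÷ 1.422 R/h = 4.712 h = 282.7 min.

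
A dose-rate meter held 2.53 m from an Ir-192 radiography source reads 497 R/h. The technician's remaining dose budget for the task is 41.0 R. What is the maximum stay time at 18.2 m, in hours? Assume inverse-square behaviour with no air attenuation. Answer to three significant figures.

4.27 h

Applying the 1/r² law, rate at 18.2 m:
497 × (2.53/18.2)² = 497 × 0.01932 = 9.602 R/h.
Stay time = 41.0 R ÷ 9.602 R/h = 4.270 h.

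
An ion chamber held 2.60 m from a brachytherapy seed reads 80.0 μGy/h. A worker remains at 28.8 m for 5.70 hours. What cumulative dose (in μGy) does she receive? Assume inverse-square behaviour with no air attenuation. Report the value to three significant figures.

By the inverse-square law, rate at 28.8 m:
80.0 × (2.60/28.8)² = 80.0 × 0.008150 = 0.6520 μGy/h.
Dose = rate × time = 0.6520 μGy/h × 5.700 h = 3.716 μGy.

3.72 μGy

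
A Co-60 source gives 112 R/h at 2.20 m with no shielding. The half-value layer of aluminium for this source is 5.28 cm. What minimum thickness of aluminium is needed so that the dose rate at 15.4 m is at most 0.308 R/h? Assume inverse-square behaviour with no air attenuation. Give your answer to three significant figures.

15.3 cm

At 15.4 m, distance alone gives (2.20/15.4)² = 0.02041, so 112 × 0.02041 = 2.286 R/h.
Further attenuation needed: 2.286/0.308 = 7.422.
n = log₂(7.422) = 2.892 half-value layers.
Thickness = 2.892 × 5.28 cm = 15.27 cm.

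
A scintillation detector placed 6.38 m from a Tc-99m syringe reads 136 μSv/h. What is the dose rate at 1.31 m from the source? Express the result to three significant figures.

3230 μSv/h

Using I₁d₁² = I₂d₂², scaling from 6.38 m to 1.31 m:
136 × (6.38/1.31)² = 136 × 23.72 = 3226 μSv/h.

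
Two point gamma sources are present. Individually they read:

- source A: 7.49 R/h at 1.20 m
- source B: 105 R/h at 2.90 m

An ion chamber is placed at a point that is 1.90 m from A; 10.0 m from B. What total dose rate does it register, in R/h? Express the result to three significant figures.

11.8 R/h

By superposition, sum each source's inverse-square contribution:
A: 7.49 × (1.20/1.90)² = 2.988 R/h
B: 105 × (2.90/10.0)² = 8.830 R/h
Total = 2.988 + 8.830 = 11.82 R/h.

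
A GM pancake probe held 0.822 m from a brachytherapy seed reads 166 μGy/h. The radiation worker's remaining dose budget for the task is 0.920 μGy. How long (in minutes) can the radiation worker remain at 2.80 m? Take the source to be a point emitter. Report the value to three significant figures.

Intensity scales as (d₁/d₂)², so rate at 2.80 m:
(0.822/2.80)² = 0.08618, so 166 × 0.08618 = 14.31 μGy/h.
Stay time = 0.920 μGy ÷ 14.31 μGy/h = 0.06429 h = 3.857 min.

3.86 min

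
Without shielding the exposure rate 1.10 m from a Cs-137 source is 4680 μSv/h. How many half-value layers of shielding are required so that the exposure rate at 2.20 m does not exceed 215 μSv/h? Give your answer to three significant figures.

At 2.20 m, distance alone gives (1.10/2.20)² = 0.2500, so 4680 × 0.2500 = 1170 μSv/h.
Further attenuation needed: 1170/215 = 5.442.
n = log₂(5.442) = 2.444 half-value layers.

2.44 half-value layers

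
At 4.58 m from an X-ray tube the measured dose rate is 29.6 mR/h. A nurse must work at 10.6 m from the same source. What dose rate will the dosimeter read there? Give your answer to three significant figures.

5.53 mR/h

Since intensity falls as 1/r², scaling from 4.58 m to 10.6 m:
29.6 × (4.58/10.6)² = 29.6 × 0.1867 = 5.526 mR/h.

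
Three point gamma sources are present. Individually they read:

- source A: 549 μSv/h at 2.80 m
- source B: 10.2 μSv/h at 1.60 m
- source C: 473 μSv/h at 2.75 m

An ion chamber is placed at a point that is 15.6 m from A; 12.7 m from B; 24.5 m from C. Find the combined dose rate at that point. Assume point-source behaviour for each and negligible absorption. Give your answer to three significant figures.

By superposition, sum each source's inverse-square contribution:
A: 549 × (2.80/15.6)² = 17.69 μSv/h
B: 10.2 × (1.60/12.7)² = 0.1619 μSv/h
C: 473 × (2.75/24.5)² = 5.959 μSv/h
Total = 17.69 + 0.1619 + 5.959 = 23.81 μSv/h.

23.8 μSv/h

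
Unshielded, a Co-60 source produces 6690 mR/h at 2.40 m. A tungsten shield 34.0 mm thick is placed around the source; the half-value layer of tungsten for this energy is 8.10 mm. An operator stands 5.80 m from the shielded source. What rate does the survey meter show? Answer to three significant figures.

62.4 mR/h

Distance alone: 6690 × (2.40/5.80)² = 6690 × 0.1712 = 1145 mR/h.
Shield: 34.0/8.10 = 4.198 half-value layers → attenuation 2^(−4.198) = 0.05448.
Combined: 1145 × 0.05448 = 62.38 mR/h.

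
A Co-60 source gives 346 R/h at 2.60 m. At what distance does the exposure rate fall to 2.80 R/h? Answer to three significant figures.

By the inverse-square law, d₂ = d₁·√(I₁/I₂).
I₁/I₂ = 346/2.80 = 123.6, so d₂ = 2.60 × √123.6 = 28.91 m.

28.9 m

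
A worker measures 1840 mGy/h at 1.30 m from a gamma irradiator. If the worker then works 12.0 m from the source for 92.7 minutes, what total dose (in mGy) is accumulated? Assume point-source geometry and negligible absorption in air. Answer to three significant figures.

Using I₁d₁² = I₂d₂², rate at 12.0 m:
1840 × (1.30/12.0)² = 1840 × 0.01174 = 21.60 mGy/h.
Dose = rate × time = 21.60 mGy/h × 1.545 h = 33.37 mGy.

33.4 mGy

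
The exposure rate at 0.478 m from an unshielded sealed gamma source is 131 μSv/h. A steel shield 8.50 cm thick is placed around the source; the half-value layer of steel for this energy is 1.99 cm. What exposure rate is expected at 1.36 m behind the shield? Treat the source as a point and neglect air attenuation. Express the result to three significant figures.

0.838 μSv/h

Distance alone: (0.478/1.36)² = 0.1235, so 131 × 0.1235 = 16.18 μSv/h.
Shield: 8.50/1.99 = 4.271 half-value layers → attenuation 2^(−4.271) = 0.05180.
Combined: 16.18 × 0.05180 = 0.8381 μSv/h.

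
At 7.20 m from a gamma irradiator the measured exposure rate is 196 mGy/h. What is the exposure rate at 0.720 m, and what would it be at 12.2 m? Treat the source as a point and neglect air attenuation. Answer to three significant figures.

Since intensity falls as 1/r²,
At 0.720 m: 196 × (7.20/0.720)² = 196 × 100.0 = 19600 mGy/h
At 12.2 m: 19600 × (0.720/12.2)² = 19600 × 0.003483 = 68.27 mGy/h.

19600 mGy/h; 68.3 mGy/h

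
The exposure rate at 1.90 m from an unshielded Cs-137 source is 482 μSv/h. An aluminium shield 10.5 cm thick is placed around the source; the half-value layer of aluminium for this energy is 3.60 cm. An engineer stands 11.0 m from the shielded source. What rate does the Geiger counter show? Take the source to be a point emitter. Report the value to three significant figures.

Distance alone: 482 × (1.90/11.0)² = 482 × 0.02983 = 14.38 μSv/h.
Shield: 10.5/3.60 = 2.917 half-value layers → attenuation 2^(−2.917) = 0.1324.
Combined: 14.38 × 0.1324 = 1.904 μSv/h.

1.90 μSv/h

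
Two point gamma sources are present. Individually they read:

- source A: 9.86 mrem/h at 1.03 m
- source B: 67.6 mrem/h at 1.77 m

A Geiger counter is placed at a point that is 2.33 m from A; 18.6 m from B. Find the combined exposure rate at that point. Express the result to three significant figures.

Each source contributes Iᵢ·(dᵢ/rᵢ)²; contributions add.
A: 9.86 × (1.03/2.33)² = 1.927 mrem/h
B: 67.6 × (1.77/18.6)² = 0.6122 mrem/h
Total = 1.927 + 0.6122 = 2.539 mrem/h.

2.54 mrem/h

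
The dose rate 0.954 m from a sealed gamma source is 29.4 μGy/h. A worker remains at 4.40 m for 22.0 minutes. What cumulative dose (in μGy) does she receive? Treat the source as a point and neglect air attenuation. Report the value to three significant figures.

Applying the 1/r² law, rate at 4.40 m:
29.4 × (0.954/4.40)² = 29.4 × 0.04701 = 1.382 μGy/h.
Dose = rate × time = 1.382 μGy/h × 0.3667 h = 0.5068 μGy.

0.507 μGy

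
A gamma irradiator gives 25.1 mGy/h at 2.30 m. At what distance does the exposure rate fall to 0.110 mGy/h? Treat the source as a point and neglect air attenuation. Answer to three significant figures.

34.7 m

Using I₁d₁² = I₂d₂², d₂ = d₁·√(I₁/I₂).
I₁/I₂ = 25.1/0.110 = 228.2, so d₂ = 2.30 × √228.2 = 34.74 m.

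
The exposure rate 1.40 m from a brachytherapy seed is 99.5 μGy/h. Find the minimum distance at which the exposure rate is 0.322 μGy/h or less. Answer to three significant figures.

24.6 m

By the inverse-square law, d₂ = d₁·√(I₁/I₂).
I₁/I₂ = 99.5/0.322 = 309.0, so d₂ = 1.40 × √309.0 = 24.61 m.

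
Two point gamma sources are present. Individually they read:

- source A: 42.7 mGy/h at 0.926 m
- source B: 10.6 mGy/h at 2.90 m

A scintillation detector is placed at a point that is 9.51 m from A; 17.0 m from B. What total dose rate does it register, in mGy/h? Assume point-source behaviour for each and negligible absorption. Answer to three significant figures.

0.713 mGy/h

By superposition, sum each source's inverse-square contribution:
A: 42.7 × (0.926/9.51)² = 0.4048 mGy/h
B: 10.6 × (2.90/17.0)² = 0.3085 mGy/h
Total = 0.4048 + 0.3085 = 0.7133 mGy/h.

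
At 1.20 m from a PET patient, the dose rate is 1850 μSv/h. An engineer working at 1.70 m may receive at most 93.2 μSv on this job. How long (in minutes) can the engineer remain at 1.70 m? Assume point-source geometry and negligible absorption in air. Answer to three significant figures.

By the inverse-square law, rate at 1.70 m:
(1.20/1.70)² = 0.4983, so 1850 × 0.4983 = 921.9 μSv/h.
Stay time = 93.2 μSv ÷ 921.9 μSv/h = 0.1011 h = 6.066 min.

6.07 min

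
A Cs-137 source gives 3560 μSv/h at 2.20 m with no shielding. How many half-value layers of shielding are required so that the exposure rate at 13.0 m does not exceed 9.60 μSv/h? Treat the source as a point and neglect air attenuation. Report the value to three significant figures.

3.41 half-value layers

At 13.0 m, distance alone gives (2.20/13.0)² = 0.02864, so 3560 × 0.02864 = 102.0 μSv/h.
Further attenuation needed: 102.0/9.60 = 10.62.
n = log₂(10.62) = 3.409 half-value layers.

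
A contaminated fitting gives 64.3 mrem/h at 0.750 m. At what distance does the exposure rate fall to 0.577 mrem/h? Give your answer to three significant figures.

7.92 m

By the inverse-square law, d₂ = d₁·√(I₁/I₂).
I₁/I₂ = 64.3/0.577 = 111.4, so d₂ = 0.750 × √111.4 = 7.916 m.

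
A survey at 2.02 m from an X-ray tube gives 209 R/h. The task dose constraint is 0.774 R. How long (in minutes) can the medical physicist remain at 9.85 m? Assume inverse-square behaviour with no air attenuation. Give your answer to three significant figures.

Since intensity falls as 1/r², rate at 9.85 m:
(2.02/9.85)² = 0.04206, so 209 × 0.04206 = 8.791 R/h.
Stay time = 0.774 R ÷ 8.791 R/h = 0.08804 h = 5.282 min.

5.28 min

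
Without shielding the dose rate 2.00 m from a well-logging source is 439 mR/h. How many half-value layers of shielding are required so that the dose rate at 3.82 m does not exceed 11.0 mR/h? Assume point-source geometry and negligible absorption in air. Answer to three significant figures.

At 3.82 m, distance alone gives 439 × (2.00/3.82)² = 439 × 0.2741 = 120.3 mR/h.
Further attenuation needed: 120.3/11.0 = 10.94.
n = log₂(10.94) = 3.452 half-value layers.

3.45 half-value layers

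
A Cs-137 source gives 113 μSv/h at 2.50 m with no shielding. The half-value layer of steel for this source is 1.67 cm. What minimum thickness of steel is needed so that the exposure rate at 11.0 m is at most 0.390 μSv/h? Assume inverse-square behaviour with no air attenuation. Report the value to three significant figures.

At 11.0 m, distance alone gives (2.50/11.0)² = 0.05165, so 113 × 0.05165 = 5.836 μSv/h.
Further attenuation needed: 5.836/0.390 = 14.96.
n = log₂(14.96) = 3.903 half-value layers.
Thickness = 3.903 × 1.67 cm = 6.518 cm.

6.52 cm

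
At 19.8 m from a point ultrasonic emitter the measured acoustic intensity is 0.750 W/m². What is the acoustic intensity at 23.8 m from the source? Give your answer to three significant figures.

Since intensity falls as 1/r², scaling from 19.8 m to 23.8 m:
0.750 × (19.8/23.8)² = 0.750 × 0.6921 = 0.5191 W/m².

0.519 W/m²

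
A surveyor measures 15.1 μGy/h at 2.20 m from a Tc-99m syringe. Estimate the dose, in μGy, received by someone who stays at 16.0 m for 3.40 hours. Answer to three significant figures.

0.971 μGy

By the inverse-square law, rate at 16.0 m:
15.1 × (2.20/16.0)² = 15.1 × 0.01891 = 0.2855 μGy/h.
Dose = rate × time = 0.2855 μGy/h × 3.400 h = 0.9707 μGy.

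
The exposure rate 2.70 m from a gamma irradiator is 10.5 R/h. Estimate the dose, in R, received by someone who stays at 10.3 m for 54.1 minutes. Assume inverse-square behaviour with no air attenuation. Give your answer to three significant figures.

Intensity scales as (d₁/d₂)², so rate at 10.3 m:
(2.70/10.3)² = 0.06872, so 10.5 × 0.06872 = 0.7216 R/h.
Dose = rate × time = 0.7216 R/h × 0.9017 h = 0.6507 R.

0.651 R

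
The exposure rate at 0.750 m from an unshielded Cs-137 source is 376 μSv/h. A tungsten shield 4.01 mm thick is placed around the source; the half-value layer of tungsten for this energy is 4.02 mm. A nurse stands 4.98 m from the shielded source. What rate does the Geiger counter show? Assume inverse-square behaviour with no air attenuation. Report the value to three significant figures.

4.27 μSv/h

Distance alone: (0.750/4.98)² = 0.02268, so 376 × 0.02268 = 8.528 μSv/h.
Shield: 4.01/4.02 = 0.9975 half-value layers → attenuation 2^(−0.9975) = 0.5009.
Combined: 8.528 × 0.5009 = 4.272 μSv/h.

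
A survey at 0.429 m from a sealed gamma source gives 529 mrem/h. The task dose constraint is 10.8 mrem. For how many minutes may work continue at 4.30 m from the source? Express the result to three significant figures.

Since intensity falls as 1/r², rate at 4.30 m:
529 × (0.429/4.30)² = 529 × 0.009954 = 5.266 mrem/h.
Stay time = 10.8 mrem ÷ 5.266 mrem/h = 2.051 h = 123.1 min.

123 min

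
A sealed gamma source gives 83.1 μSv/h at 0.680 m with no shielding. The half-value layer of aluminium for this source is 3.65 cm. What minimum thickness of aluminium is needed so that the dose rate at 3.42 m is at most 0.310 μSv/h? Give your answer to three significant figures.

12.4 cm

At 3.42 m, distance alone gives (0.680/3.42)² = 0.03953, so 83.1 × 0.03953 = 3.285 μSv/h.
Further attenuation needed: 3.285/0.310 = 10.60.
n = log₂(10.60) = 3.406 half-value layers.
Thickness = 3.406 × 3.65 cm = 12.43 cm.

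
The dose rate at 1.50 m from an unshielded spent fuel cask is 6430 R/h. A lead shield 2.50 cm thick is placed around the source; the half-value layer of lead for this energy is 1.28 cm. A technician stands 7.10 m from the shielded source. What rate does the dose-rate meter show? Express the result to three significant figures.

Distance alone: (1.50/7.10)² = 0.04463, so 6430 × 0.04463 = 287.0 R/h.
Shield: 2.50/1.28 = 1.953 half-value layers → attenuation 2^(−1.953) = 0.2583.
Combined: 287.0 × 0.2583 = 74.13 R/h.

74.1 R/h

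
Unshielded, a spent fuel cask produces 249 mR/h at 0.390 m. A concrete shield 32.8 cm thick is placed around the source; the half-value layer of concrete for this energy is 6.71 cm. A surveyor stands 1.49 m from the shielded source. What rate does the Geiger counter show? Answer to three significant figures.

Distance alone: (0.390/1.49)² = 0.06851, so 249 × 0.06851 = 17.06 mR/h.
Shield: 32.8/6.71 = 4.888 half-value layers → attenuation 2^(−4.888) = 0.03377.
Combined: 17.06 × 0.03377 = 0.5761 mR/h.

0.576 mR/h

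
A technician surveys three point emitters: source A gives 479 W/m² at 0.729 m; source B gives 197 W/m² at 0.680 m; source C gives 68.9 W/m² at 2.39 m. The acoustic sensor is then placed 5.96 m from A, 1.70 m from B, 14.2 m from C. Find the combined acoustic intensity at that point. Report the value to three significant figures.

40.6 W/m²

By superposition, sum each source's inverse-square contribution:
A: 479 × (0.729/5.96)² = 7.166 W/m²
B: 197 × (0.680/1.70)² = 31.52 W/m²
C: 68.9 × (2.39/14.2)² = 1.952 W/m²
Total = 7.166 + 31.52 + 1.952 = 40.64 W/m².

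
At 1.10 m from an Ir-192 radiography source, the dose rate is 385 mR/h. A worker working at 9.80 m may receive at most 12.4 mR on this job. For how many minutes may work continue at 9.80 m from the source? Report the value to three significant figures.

Using I₁d₁² = I₂d₂², rate at 9.80 m:
(1.10/9.80)² = 0.01260, so 385 × 0.01260 = 4.851 mR/h.
Stay time = 12.4 mR ÷ 4.851 mR/h = 2.556 h = 153.4 min.

153 min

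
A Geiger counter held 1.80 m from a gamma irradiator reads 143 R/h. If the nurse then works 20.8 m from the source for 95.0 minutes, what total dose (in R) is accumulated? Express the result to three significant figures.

1.70 R

Intensity scales as (d₁/d₂)², so rate at 20.8 m:
143 × (1.80/20.8)² = 143 × 0.007489 = 1.071 R/h.
Dose = rate × time = 1.071 R/h × 1.583 h = 1.695 R.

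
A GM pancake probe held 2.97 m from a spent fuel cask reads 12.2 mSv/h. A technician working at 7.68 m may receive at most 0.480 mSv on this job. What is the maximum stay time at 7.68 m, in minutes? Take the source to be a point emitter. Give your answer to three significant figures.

Intensity scales as (d₁/d₂)², so rate at 7.68 m:
12.2 × (2.97/7.68)² = 12.2 × 0.1496 = 1.825 mSv/h.
Stay time = 0.480 mSv ÷ 1.825 mSv/h = 0.2630 h = 15.78 min.

15.8 min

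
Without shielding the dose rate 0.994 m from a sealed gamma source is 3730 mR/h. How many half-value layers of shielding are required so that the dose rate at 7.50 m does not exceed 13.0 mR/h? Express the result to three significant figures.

2.33 half-value layers

At 7.50 m, distance alone gives (0.994/7.50)² = 0.01757, so 3730 × 0.01757 = 65.54 mR/h.
Further attenuation needed: 65.54/13.0 = 5.042.
n = log₂(5.042) = 2.334 half-value layers.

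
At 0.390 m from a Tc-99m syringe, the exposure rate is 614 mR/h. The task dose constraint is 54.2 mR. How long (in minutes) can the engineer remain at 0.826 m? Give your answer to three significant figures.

23.8 min

Using I₁d₁² = I₂d₂², rate at 0.826 m:
614 × (0.390/0.826)² = 614 × 0.2229 = 136.9 mR/h.
Stay time = 54.2 mR ÷ 136.9 mR/h = 0.3959 h = 23.75 min.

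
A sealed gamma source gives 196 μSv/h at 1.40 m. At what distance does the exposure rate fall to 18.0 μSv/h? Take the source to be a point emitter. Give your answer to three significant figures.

Applying the 1/r² law, d₂ = d₁·√(I₁/I₂).
I₁/I₂ = 196/18.0 = 10.89, so d₂ = 1.40 × √10.89 = 4.620 m.

4.62 m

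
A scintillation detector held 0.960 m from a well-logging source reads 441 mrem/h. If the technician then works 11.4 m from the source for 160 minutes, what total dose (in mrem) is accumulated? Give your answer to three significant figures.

8.34 mrem

Intensity scales as (d₁/d₂)², so rate at 11.4 m:
(0.960/11.4)² = 0.007091, so 441 × 0.007091 = 3.127 mrem/h.
Dose = rate × time = 3.127 mrem/h × 2.667 h = 8.340 mrem.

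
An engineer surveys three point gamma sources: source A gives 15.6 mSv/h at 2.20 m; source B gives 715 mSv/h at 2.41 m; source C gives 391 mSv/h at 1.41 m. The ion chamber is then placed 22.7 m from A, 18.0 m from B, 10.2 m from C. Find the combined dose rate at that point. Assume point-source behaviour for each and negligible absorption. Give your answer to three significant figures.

Each source contributes Iᵢ·(dᵢ/rᵢ)²; contributions add.
A: 15.6 × (2.20/22.7)² = 0.1465 mSv/h
B: 715 × (2.41/18.0)² = 12.82 mSv/h
C: 391 × (1.41/10.2)² = 7.472 mSv/h
Total = 0.1465 + 12.82 + 7.472 = 20.44 mSv/h.

20.4 mSv/h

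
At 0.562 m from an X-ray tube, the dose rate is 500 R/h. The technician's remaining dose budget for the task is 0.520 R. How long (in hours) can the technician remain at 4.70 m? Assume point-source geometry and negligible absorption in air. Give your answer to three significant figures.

0.0727 h

By the inverse-square law, rate at 4.70 m:
(0.562/4.70)² = 0.01430, so 500 × 0.01430 = 7.150 R/h.
Stay time = 0.520 R ÷ 7.150 R/h = 0.07273 h.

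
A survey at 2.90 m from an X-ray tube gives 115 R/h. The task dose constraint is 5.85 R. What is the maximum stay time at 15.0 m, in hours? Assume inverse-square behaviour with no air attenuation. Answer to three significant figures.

1.36 h

Since intensity falls as 1/r², rate at 15.0 m:
115 × (2.90/15.0)² = 115 × 0.03738 = 4.299 R/h.
Stay time = 5.85 R ÷ 4.299 R/h = 1.361 h.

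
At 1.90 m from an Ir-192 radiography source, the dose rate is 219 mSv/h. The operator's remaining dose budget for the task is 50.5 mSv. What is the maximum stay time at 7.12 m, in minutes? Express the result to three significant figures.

Applying the 1/r² law, rate at 7.12 m:
219 × (1.90/7.12)² = 219 × 0.07121 = 15.59 mSv/h.
Stay time = 50.5 mSv ÷ 15.59 mSv/h = 3.239 h = 194.3 min.

194 min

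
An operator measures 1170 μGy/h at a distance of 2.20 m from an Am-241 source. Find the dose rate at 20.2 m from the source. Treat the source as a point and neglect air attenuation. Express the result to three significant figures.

By the inverse-square law, the rate at 20.2 m is
1170 × (2.20/20.2)² = 1170 × 0.01186 = 13.88 μGy/h.

13.9 μGy/h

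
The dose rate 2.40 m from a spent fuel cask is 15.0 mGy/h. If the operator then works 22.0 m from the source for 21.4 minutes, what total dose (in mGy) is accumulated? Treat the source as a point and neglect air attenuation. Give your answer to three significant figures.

Applying the 1/r² law, rate at 22.0 m:
(2.40/22.0)² = 0.01190, so 15.0 × 0.01190 = 0.1785 mGy/h.
Dose = rate × time = 0.1785 mGy/h × 0.3567 h = 0.06367 mGy.

0.0637 mGy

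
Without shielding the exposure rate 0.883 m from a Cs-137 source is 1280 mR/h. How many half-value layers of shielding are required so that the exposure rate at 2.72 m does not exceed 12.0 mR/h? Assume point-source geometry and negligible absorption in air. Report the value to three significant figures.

At 2.72 m, distance alone gives (0.883/2.72)² = 0.1054, so 1280 × 0.1054 = 134.9 mR/h.
Further attenuation needed: 134.9/12.0 = 11.24.
n = log₂(11.24) = 3.491 half-value layers.

3.49 half-value layers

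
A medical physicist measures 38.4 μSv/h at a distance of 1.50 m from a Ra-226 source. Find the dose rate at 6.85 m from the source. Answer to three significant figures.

1.84 μSv/h

Using I₁d₁² = I₂d₂², the rate at 6.85 m is
(1.50/6.85)² = 0.04795, so 38.4 × 0.04795 = 1.841 μSv/h.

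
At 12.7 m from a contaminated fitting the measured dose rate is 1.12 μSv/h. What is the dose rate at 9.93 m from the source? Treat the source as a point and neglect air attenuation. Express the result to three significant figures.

Applying the 1/r² law, scaling from 12.7 m to 9.93 m:
1.12 × (12.7/9.93)² = 1.12 × 1.636 = 1.832 μSv/h.

1.83 μSv/h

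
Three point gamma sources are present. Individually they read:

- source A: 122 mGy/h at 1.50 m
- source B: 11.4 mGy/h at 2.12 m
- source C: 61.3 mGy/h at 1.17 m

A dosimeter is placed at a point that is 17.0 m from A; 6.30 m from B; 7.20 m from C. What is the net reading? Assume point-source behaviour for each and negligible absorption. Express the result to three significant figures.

3.86 mGy/h

By superposition, sum each source's inverse-square contribution:
A: 122 × (1.50/17.0)² = 0.9498 mGy/h
B: 11.4 × (2.12/6.30)² = 1.291 mGy/h
C: 61.3 × (1.17/7.20)² = 1.619 mGy/h
Total = 0.9498 + 1.291 + 1.619 = 3.860 mGy/h.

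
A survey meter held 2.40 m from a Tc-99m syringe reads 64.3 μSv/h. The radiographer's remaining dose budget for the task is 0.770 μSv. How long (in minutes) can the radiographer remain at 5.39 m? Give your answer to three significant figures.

Intensity scales as (d₁/d₂)², so rate at 5.39 m:
64.3 × (2.40/5.39)² = 64.3 × 0.1983 = 12.75 μSv/h.
Stay time = 0.770 μSv ÷ 12.75 μSv/h = 0.06039 h = 3.623 min.

3.62 min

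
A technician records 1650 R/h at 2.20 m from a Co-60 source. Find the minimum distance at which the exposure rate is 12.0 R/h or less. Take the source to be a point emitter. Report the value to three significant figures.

25.8 m

Intensity scales as (d₁/d₂)², so d₂ = d₁·√(I₁/I₂).
I₁/I₂ = 1650/12.0 = 137.5, so d₂ = 2.20 × √137.5 = 25.80 m.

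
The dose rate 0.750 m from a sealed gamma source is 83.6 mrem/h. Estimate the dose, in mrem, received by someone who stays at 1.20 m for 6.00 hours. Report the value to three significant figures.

Intensity scales as (d₁/d₂)², so rate at 1.20 m:
(0.750/1.20)² = 0.3906, so 83.6 × 0.3906 = 32.65 mrem/h.
Dose = rate × time = 32.65 mrem/h × 6.000 h = 195.9 mrem.

196 mrem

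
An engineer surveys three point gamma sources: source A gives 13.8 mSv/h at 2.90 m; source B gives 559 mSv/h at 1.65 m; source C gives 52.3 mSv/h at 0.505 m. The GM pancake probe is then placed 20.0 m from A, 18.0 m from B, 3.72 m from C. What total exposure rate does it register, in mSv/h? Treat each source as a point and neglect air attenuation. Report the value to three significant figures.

5.95 mSv/h

Each source contributes Iᵢ·(dᵢ/rᵢ)²; contributions add.
A: 13.8 × (2.90/20.0)² = 0.2901 mSv/h
B: 559 × (1.65/18.0)² = 4.697 mSv/h
C: 52.3 × (0.505/3.72)² = 0.9638 mSv/h
Total = 0.2901 + 4.697 + 0.9638 = 5.951 mSv/h.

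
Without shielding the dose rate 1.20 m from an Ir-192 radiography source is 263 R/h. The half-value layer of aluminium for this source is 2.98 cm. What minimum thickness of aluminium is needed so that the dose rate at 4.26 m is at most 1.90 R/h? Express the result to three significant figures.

10.3 cm

At 4.26 m, distance alone gives (1.20/4.26)² = 0.07935, so 263 × 0.07935 = 20.87 R/h.
Further attenuation needed: 20.87/1.90 = 10.98.
n = log₂(10.98) = 3.457 half-value layers.
Thickness = 3.457 × 2.98 cm = 10.30 cm.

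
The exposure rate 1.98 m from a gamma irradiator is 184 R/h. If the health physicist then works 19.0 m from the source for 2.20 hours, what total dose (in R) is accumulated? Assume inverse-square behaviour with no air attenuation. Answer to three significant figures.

Intensity scales as (d₁/d₂)², so rate at 19.0 m:
(1.98/19.0)² = 0.01086, so 184 × 0.01086 = 1.998 R/h.
Dose = rate × time = 1.998 R/h × 2.200 h = 4.396 R.

4.40 R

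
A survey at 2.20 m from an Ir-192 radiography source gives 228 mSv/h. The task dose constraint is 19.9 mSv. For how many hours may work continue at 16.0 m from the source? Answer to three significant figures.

Using I₁d₁² = I₂d₂², rate at 16.0 m:
228 × (2.20/16.0)² = 228 × 0.01891 = 4.311 mSv/h.
Stay time = 19.9 mSv ÷ 4.311 mSv/h = 4.616 h.

4.62 h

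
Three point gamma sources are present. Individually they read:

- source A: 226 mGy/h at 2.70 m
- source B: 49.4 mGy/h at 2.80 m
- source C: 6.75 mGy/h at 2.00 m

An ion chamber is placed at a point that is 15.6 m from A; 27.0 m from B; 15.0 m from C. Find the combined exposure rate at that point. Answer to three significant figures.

By superposition, sum each source's inverse-square contribution:
A: 226 × (2.70/15.6)² = 6.770 mGy/h
B: 49.4 × (2.80/27.0)² = 0.5313 mGy/h
C: 6.75 × (2.00/15.0)² = 0.1200 mGy/h
Total = 6.770 + 0.5313 + 0.1200 = 7.421 mGy/h.

7.42 mGy/h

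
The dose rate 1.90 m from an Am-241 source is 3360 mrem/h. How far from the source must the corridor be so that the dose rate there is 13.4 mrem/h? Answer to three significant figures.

30.1 m

Using I₁d₁² = I₂d₂², d₂ = d₁·√(I₁/I₂).
I₁/I₂ = 3360/13.4 = 250.7, so d₂ = 1.90 × √250.7 = 30.08 m.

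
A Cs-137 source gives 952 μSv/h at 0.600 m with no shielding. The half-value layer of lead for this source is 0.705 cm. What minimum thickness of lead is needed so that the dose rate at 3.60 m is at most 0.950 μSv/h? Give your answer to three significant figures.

At 3.60 m, distance alone gives (0.600/3.60)² = 0.02778, so 952 × 0.02778 = 26.45 μSv/h.
Further attenuation needed: 26.45/0.950 = 27.84.
n = log₂(27.84) = 4.799 half-value layers.
Thickness = 4.799 × 0.705 cm = 3.383 cm.

3.38 cm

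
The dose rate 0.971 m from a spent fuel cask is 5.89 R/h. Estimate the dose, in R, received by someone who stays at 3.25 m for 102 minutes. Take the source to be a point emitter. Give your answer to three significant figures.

0.894 R

Applying the 1/r² law, rate at 3.25 m:
(0.971/3.25)² = 0.08926, so 5.89 × 0.08926 = 0.5257 R/h.
Dose = rate × time = 0.5257 R/h × 1.700 h = 0.8937 R.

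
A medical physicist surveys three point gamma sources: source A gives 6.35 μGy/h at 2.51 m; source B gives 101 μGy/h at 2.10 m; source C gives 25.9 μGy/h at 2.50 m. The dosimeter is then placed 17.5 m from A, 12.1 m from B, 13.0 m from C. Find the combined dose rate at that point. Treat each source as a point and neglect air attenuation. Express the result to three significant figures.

4.13 μGy/h

By superposition, sum each source's inverse-square contribution:
A: 6.35 × (2.51/17.5)² = 0.1306 μGy/h
B: 101 × (2.10/12.1)² = 3.042 μGy/h
C: 25.9 × (2.50/13.0)² = 0.9578 μGy/h
Total = 0.1306 + 3.042 + 0.9578 = 4.130 μGy/h.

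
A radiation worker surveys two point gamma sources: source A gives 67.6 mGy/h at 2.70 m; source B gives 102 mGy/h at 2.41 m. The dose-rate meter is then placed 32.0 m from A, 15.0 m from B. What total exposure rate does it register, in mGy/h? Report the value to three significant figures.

3.11 mGy/h

Each source contributes Iᵢ·(dᵢ/rᵢ)²; contributions add.
A: 67.6 × (2.70/32.0)² = 0.4813 mGy/h
B: 102 × (2.41/15.0)² = 2.633 mGy/h
Total = 0.4813 + 2.633 = 3.114 mGy/h.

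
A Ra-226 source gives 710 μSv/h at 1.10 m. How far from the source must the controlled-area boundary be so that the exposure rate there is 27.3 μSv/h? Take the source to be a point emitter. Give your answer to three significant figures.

5.61 m

Applying the 1/r² law, d₂ = d₁·√(I₁/I₂).
I₁/I₂ = 710/27.3 = 26.01, so d₂ = 1.10 × √26.01 = 5.610 m.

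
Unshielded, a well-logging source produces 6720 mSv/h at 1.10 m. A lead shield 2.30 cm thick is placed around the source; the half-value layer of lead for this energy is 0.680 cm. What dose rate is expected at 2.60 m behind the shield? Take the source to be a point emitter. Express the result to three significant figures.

115 mSv/h

Distance alone: 6720 × (1.10/2.60)² = 6720 × 0.1790 = 1203 mSv/h.
Shield: 2.30/0.680 = 3.382 half-value layers → attenuation 2^(−3.382) = 0.09592.
Combined: 1203 × 0.09592 = 115.4 mSv/h.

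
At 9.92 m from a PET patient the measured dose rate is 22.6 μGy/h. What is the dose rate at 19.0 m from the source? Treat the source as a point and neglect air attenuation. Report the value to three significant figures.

6.16 μGy/h

By the inverse-square law, scaling from 9.92 m to 19.0 m:
(9.92/19.0)² = 0.2726, so 22.6 × 0.2726 = 6.161 μGy/h.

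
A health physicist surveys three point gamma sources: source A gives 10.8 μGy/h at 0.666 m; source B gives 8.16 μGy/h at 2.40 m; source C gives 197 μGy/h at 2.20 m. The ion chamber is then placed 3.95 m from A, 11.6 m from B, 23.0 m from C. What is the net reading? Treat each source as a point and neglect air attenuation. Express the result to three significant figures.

2.46 μGy/h

Each source contributes Iᵢ·(dᵢ/rᵢ)²; contributions add.
A: 10.8 × (0.666/3.95)² = 0.3070 μGy/h
B: 8.16 × (2.40/11.6)² = 0.3493 μGy/h
C: 197 × (2.20/23.0)² = 1.802 μGy/h
Total = 0.3070 + 0.3493 + 1.802 = 2.458 μGy/h.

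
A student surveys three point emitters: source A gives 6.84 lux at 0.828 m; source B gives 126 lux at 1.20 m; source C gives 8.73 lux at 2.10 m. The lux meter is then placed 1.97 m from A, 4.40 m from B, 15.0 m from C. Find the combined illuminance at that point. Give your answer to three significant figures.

10.8 lux

By superposition, sum each source's inverse-square contribution:
A: 6.84 × (0.828/1.97)² = 1.208 lux
B: 126 × (1.20/4.40)² = 9.372 lux
C: 8.73 × (2.10/15.0)² = 0.1711 lux
Total = 1.208 + 9.372 + 0.1711 = 10.75 lux.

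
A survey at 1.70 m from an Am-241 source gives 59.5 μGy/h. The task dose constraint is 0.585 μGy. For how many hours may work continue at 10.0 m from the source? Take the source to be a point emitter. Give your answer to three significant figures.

0.340 h

Intensity scales as (d₁/d₂)², so rate at 10.0 m:
59.5 × (1.70/10.0)² = 59.5 × 0.02890 = 1.720 μGy/h.
Stay time = 0.585 μGy ÷ 1.720 μGy/h = 0.3401 h.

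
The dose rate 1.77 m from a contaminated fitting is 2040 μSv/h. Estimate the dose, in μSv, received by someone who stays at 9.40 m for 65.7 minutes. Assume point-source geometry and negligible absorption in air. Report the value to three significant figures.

Using I₁d₁² = I₂d₂², rate at 9.40 m:
2040 × (1.77/9.40)² = 2040 × 0.03546 = 72.34 μSv/h.
Dose = rate × time = 72.34 μSv/h × 1.095 h = 79.21 μSv.

79.2 μSv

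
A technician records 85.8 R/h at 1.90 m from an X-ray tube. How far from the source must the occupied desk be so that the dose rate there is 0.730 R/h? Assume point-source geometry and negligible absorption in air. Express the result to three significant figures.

20.6 m

Applying the 1/r² law, d₂ = d₁·√(I₁/I₂).
I₁/I₂ = 85.8/0.730 = 117.5, so d₂ = 1.90 × √117.5 = 20.60 m.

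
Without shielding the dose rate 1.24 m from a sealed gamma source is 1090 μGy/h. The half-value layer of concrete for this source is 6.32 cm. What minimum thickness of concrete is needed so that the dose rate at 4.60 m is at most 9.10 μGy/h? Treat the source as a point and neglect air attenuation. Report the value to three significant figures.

19.7 cm

At 4.60 m, distance alone gives (1.24/4.60)² = 0.07267, so 1090 × 0.07267 = 79.21 μGy/h.
Further attenuation needed: 79.21/9.10 = 8.704.
n = log₂(8.704) = 3.122 half-value layers.
Thickness = 3.122 × 6.32 cm = 19.73 cm.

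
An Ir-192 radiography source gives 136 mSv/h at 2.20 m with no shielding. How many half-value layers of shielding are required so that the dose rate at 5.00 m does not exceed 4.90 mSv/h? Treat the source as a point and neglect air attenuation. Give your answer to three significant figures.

2.43 half-value layers

At 5.00 m, distance alone gives (2.20/5.00)² = 0.1936, so 136 × 0.1936 = 26.33 mSv/h.
Further attenuation needed: 26.33/4.90 = 5.373.
n = log₂(5.373) = 2.426 half-value layers.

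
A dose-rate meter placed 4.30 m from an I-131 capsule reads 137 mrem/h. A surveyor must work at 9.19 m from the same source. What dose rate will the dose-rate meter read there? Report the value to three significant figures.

Intensity scales as (d₁/d₂)², so scaling from 4.30 m to 9.19 m:
137 × (4.30/9.19)² = 137 × 0.2189 = 29.99 mrem/h.

30.0 mrem/h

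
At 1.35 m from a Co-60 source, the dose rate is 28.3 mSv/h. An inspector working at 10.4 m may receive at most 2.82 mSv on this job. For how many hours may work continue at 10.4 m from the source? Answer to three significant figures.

5.91 h

Since intensity falls as 1/r², rate at 10.4 m:
28.3 × (1.35/10.4)² = 28.3 × 0.01685 = 0.4769 mSv/h.
Stay time = 2.82 mSv ÷ 0.4769 mSv/h = 5.913 h.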